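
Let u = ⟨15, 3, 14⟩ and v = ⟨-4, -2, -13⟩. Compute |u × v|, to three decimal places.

140.592

i: 3·(-13) - 14·(-2) = -39 - (-28) = -11
j: 14·(-4) - 15·(-13) = -56 - (-195) = 139
k: 15·(-2) - 3·(-4) = -30 - (-12) = -18
u × v = (-11, 139, -18)
|u × v| = √((-11)² + 139² + (-18)²) = √19766 ≈ 140.5916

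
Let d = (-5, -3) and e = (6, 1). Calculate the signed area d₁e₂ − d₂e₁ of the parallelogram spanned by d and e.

(-5)·1 - (-3)·6 = -5 - (-18) = 13

13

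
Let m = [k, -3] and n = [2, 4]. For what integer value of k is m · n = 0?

m · n = k·2 + (-3)·4 = -12 + 2k
Set equal to 0: 2k = 12, so k = 6.

6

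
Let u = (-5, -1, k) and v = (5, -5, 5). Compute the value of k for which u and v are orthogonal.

u · v = (-5)·5 + (-1)·(-5) + k·5 = -20 + 5k
Set equal to 0: 5k = 20, so k = 4.

4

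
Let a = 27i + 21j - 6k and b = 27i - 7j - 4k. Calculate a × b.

(-126, -54, -756)

i: 21·(-4) - (-6)·(-7) = -84 - 42 = -126
j: (-6)·27 - 27·(-4) = -162 - (-108) = -54
k: 27·(-7) - 21·27 = -189 - 567 = -756
a × b = (-126, -54, -756)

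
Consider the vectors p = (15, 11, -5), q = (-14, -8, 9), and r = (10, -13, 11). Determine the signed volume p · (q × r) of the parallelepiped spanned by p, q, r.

1809

q × r:
i: (-8)·11 - 9·(-13) = -88 - (-117) = 29
j: 9·10 - (-14)·11 = 90 - (-154) = 244
k: (-14)·(-13) - (-8)·10 = 182 - (-80) = 262
q × r = (29, 244, 262)
p · (q × r) = 15·29 + 11·244 + (-5)·262 = 435 + 2684 - 1310 = 1809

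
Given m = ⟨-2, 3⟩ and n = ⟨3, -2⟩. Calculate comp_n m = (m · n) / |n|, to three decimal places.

-3.328

m · n = (-2)·3 + 3·(-2) = -6 - 6 = -12
|n| = √(9 + 4) = √13 ≈ 3.6056
comp_n m = -12 / √13 ≈ -3.328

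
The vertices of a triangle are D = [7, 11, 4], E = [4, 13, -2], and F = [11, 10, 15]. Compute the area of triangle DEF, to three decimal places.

DE = (-3, 2, -6),  DF = (4, -1, 11)
i: 2·11 - (-6)·(-1) = 22 - 6 = 16
j: (-6)·4 - (-3)·11 = -24 - (-33) = 9
k: (-3)·(-1) - 2·4 = 3 - 8 = -5
DE × DF = (16, 9, -5)
|DE × DF| = √362 ≈ 19.0263
area = ½ · 19.0263 ≈ 9.513

9.513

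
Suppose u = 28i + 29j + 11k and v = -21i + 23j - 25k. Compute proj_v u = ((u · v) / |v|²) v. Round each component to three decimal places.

(2.581, -2.826, 3.072)

u · v = 28·(-21) + 29·23 + 11·(-25) = -588 + 667 - 275 = -196
|v|² = 441 + 529 + 625 = 1595
proj_v u = (-196/1595) · (-21, 23, -25) ≈ (2.581, -2.826, 3.072)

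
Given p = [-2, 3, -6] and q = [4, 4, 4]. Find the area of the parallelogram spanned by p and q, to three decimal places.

44.181

i: 3·4 - (-6)·4 = 12 - (-24) = 36
j: (-6)·4 - (-2)·4 = -24 - (-8) = -16
k: (-2)·4 - 3·4 = -8 - 12 = -20
p × q = (36, -16, -20)
|p × q| = √(36² + (-16)² + (-20)²) = √1952 ≈ 44.1814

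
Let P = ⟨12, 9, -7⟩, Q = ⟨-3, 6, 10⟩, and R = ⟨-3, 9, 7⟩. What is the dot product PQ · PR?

PQ = Q − P = (-15, -3, 17)
PR = R − P = (-15, 0, 14)
PQ · PR = (-15)·(-15) + (-3)·0 + 17·14 = 225 + 0 + 238 = 463

463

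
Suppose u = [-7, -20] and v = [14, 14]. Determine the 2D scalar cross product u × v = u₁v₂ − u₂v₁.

(-7)·14 - (-20)·14 = -98 - (-280) = 182

182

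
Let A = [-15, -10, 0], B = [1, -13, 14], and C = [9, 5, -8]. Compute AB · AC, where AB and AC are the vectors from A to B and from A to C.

AB = B − A = (16, -3, 14)
AC = C − A = (24, 15, -8)
AB · AC = 16·24 + (-3)·15 + 14·(-8) = 384 - 45 - 112 = 227

227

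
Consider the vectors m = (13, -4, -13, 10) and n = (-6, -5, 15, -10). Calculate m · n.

m · n = 13·(-6) + (-4)·(-5) + (-13)·15 + 10·(-10) = -78 + 20 - 195 - 100 = -353

-353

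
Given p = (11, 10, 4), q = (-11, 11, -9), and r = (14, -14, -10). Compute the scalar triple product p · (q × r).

q × r:
i: 11·(-10) - (-9)·(-14) = -110 - 126 = -236
j: (-9)·14 - (-11)·(-10) = -126 - 110 = -236
k: (-11)·(-14) - 11·14 = 154 - 154 = 0
q × r = (-236, -236, 0)
p · (q × r) = 11·(-236) + 10·(-236) + 4·0 = -2596 - 2360 + 0 = -4956

-4956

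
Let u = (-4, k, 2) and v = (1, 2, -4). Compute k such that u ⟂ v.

u · v = (-4)·1 + k·2 + 2·(-4) = -12 + 2k
Set equal to 0: 2k = 12, so k = 6.

6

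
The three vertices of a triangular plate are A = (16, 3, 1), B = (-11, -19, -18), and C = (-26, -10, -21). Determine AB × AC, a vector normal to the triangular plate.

(237, 204, -573)

AB = (-27, -22, -19)
AC = (-42, -13, -22)
i: (-22)·(-22) - (-19)·(-13) = 484 - 247 = 237
j: (-19)·(-42) - (-27)·(-22) = 798 - 594 = 204
k: (-27)·(-13) - (-22)·(-42) = 351 - 924 = -573
AB × AC = (237, 204, -573)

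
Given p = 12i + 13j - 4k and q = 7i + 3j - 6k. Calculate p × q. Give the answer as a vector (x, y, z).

i: 13·(-6) - (-4)·3 = -78 - (-12) = -66
j: (-4)·7 - 12·(-6) = -28 - (-72) = 44
k: 12·3 - 13·7 = 36 - 91 = -55
p × q = (-66, 44, -55)

(-66, 44, -55)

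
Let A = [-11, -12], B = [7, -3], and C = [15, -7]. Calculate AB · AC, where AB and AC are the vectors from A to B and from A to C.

513

AB = B − A = (18, 9)
AC = C − A = (26, 5)
AB · AC = 18·26 + 9·5 = 468 + 45 = 513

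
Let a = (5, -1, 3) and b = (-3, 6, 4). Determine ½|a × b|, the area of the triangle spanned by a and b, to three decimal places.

i: (-1)·4 - 3·6 = -4 - 18 = -22
j: 3·(-3) - 5·4 = -9 - 20 = -29
k: 5·6 - (-1)·(-3) = 30 - 3 = 27
a × b = (-22, -29, 27)
|a × b| = √((-22)² + (-29)² + 27²) = √2054 ≈ 45.3211
area = ½ · 45.3211 ≈ 22.661

22.661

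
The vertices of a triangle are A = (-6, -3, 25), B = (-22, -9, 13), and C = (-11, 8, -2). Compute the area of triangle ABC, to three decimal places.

AB = (-16, -6, -12),  AC = (-5, 11, -27)
i: (-6)·(-27) - (-12)·11 = 162 - (-132) = 294
j: (-12)·(-5) - (-16)·(-27) = 60 - 432 = -372
k: (-16)·11 - (-6)·(-5) = -176 - 30 = -206
AB × AC = (294, -372, -206)
|AB × AC| = √267256 ≈ 516.9681
area = ½ · 516.9681 ≈ 258.484

258.484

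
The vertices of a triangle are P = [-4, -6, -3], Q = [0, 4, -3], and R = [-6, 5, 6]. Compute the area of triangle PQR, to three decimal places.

PQ = (4, 10, 0),  PR = (-2, 11, 9)
i: 10·9 - 0·11 = 90 - 0 = 90
j: 0·(-2) - 4·9 = 0 - 36 = -36
k: 4·11 - 10·(-2) = 44 - (-20) = 64
PQ × PR = (90, -36, 64)
|PQ × PR| = √13492 ≈ 116.1551
area = ½ · 116.1551 ≈ 58.078

58.078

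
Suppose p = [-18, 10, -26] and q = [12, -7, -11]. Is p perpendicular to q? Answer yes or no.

yes

p · q = (-18)·12 + 10·(-7) + (-26)·(-11) = -216 - 70 + 286 = 0
Zero, so the vectors are orthogonal.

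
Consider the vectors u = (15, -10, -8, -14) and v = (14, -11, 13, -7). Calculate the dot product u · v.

u · v = 15·14 + (-10)·(-11) + (-8)·13 + (-14)·(-7) = 210 + 110 - 104 + 98 = 314

314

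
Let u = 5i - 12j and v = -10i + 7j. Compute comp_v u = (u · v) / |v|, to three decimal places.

u · v = 5·(-10) + (-12)·7 = -50 - 84 = -134
|v| = √(100 + 49) = √149 ≈ 12.2066
comp_v u = -134 / √149 ≈ -10.978

-10.978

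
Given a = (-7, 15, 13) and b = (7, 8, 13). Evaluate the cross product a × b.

i: 15·13 - 13·8 = 195 - 104 = 91
j: 13·7 - (-7)·13 = 91 - (-91) = 182
k: (-7)·8 - 15·7 = -56 - 105 = -161
a × b = (91, 182, -161)

(91, 182, -161)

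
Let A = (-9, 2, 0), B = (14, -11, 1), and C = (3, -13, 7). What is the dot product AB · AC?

AB = B − A = (23, -13, 1)
AC = C − A = (12, -15, 7)
AB · AC = 23·12 + (-13)·(-15) + 1·7 = 276 + 195 + 7 = 478

478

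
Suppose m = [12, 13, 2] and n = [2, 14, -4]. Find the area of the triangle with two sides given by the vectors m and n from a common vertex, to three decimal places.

85.539

i: 13·(-4) - 2·14 = -52 - 28 = -80
j: 2·2 - 12·(-4) = 4 - (-48) = 52
k: 12·14 - 13·2 = 168 - 26 = 142
m × n = (-80, 52, 142)
|m × n| = √((-80)² + 52² + 142²) = √29268 ≈ 171.0789
area = ½ · 171.0789 ≈ 85.539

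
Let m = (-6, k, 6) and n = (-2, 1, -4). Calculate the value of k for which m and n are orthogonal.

12

m · n = (-6)·(-2) + k·1 + 6·(-4) = -12 + 1k
Set equal to 0: 1k = 12, so k = 12.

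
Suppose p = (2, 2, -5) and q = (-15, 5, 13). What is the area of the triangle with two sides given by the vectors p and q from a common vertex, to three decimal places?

40.626

i: 2·13 - (-5)·5 = 26 - (-25) = 51
j: (-5)·(-15) - 2·13 = 75 - 26 = 49
k: 2·5 - 2·(-15) = 10 - (-30) = 40
p × q = (51, 49, 40)
|p × q| = √(51² + 49² + 40²) = √6602 ≈ 81.2527
area = ½ · 81.2527 ≈ 40.626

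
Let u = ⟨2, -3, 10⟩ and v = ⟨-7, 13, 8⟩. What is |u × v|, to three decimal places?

i: (-3)·8 - 10·13 = -24 - 130 = -154
j: 10·(-7) - 2·8 = -70 - 16 = -86
k: 2·13 - (-3)·(-7) = 26 - 21 = 5
u × v = (-154, -86, 5)
|u × v| = √((-154)² + (-86)² + 5²) = √31137 ≈ 176.4568

176.457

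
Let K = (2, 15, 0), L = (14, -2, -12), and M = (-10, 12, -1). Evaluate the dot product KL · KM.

-81

KL = L − K = (12, -17, -12)
KM = M − K = (-12, -3, -1)
KL · KM = 12·(-12) + (-17)·(-3) + (-12)·(-1) = -144 + 51 + 12 = -81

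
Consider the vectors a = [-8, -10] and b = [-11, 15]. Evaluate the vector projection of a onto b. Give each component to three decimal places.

(1.971, -2.688)

a · b = (-8)·(-11) + (-10)·15 = 88 - 150 = -62
|b|² = 121 + 225 = 346
proj_b a = (-62/346) · (-11, 15) ≈ (1.971, -2.688)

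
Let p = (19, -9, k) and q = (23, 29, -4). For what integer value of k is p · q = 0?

p · q = 19·23 + (-9)·29 + k·(-4) = 176 - 4k
Set equal to 0: -4k = -176, so k = 44.

44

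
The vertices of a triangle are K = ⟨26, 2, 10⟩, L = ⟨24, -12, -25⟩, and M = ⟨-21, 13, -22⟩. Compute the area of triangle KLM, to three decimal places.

956.014

KL = (-2, -14, -35),  KM = (-47, 11, -32)
i: (-14)·(-32) - (-35)·11 = 448 - (-385) = 833
j: (-35)·(-47) - (-2)·(-32) = 1645 - 64 = 1581
k: (-2)·11 - (-14)·(-47) = -22 - 658 = -680
KL × KM = (833, 1581, -680)
|KL × KM| = √3655850 ≈ 1912.0277
area = ½ · 1912.0277 ≈ 956.014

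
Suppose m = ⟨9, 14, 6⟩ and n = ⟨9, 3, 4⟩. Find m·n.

m · n = 9·9 + 14·3 + 6·4 = 81 + 42 + 24 = 147

147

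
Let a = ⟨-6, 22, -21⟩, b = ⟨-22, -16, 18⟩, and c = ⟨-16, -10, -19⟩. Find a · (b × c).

-17680

b × c:
i: (-16)·(-19) - 18·(-10) = 304 - (-180) = 484
j: 18·(-16) - (-22)·(-19) = -288 - 418 = -706
k: (-22)·(-10) - (-16)·(-16) = 220 - 256 = -36
b × c = (484, -706, -36)
a · (b × c) = (-6)·484 + 22·(-706) + (-21)·(-36) = -2904 - 15532 + 756 = -17680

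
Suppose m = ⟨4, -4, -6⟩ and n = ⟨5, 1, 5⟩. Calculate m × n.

(-14, -50, 24)

i: (-4)·5 - (-6)·1 = -20 - (-6) = -14
j: (-6)·5 - 4·5 = -30 - 20 = -50
k: 4·1 - (-4)·5 = 4 - (-20) = 24
m × n = (-14, -50, 24)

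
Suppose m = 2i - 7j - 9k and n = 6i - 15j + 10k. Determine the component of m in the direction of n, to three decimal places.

m · n = 2·6 + (-7)·(-15) + (-9)·10 = 12 + 105 - 90 = 27
|n| = √(36 + 225 + 100) = √361 ≈ 19.0000
comp_n m = 27 / √361 ≈ 1.421

1.421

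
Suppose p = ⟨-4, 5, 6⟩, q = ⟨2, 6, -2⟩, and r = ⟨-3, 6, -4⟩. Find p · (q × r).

298

q × r:
i: 6·(-4) - (-2)·6 = -24 - (-12) = -12
j: (-2)·(-3) - 2·(-4) = 6 - (-8) = 14
k: 2·6 - 6·(-3) = 12 - (-18) = 30
q × r = (-12, 14, 30)
p · (q × r) = (-4)·(-12) + 5·14 + 6·30 = 48 + 70 + 180 = 298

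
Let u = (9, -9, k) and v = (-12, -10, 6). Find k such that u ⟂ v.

u · v = 9·(-12) + (-9)·(-10) + k·6 = -18 + 6k
Set equal to 0: 6k = 18, so k = 3.

3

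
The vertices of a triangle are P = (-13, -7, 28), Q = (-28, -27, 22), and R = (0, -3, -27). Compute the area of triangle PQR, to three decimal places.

727.802

PQ = (-15, -20, -6),  PR = (13, 4, -55)
i: (-20)·(-55) - (-6)·4 = 1100 - (-24) = 1124
j: (-6)·13 - (-15)·(-55) = -78 - 825 = -903
k: (-15)·4 - (-20)·13 = -60 - (-260) = 200
PQ × PR = (1124, -903, 200)
|PQ × PR| = √2118785 ≈ 1455.6047
area = ½ · 1455.6047 ≈ 727.802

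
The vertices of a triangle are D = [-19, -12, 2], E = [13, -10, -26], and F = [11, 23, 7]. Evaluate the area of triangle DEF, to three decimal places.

880.866

DE = (32, 2, -28),  DF = (30, 35, 5)
i: 2·5 - (-28)·35 = 10 - (-980) = 990
j: (-28)·30 - 32·5 = -840 - 160 = -1000
k: 32·35 - 2·30 = 1120 - 60 = 1060
DE × DF = (990, -1000, 1060)
|DE × DF| = √3103700 ≈ 1761.7321
area = ½ · 1761.7321 ≈ 880.866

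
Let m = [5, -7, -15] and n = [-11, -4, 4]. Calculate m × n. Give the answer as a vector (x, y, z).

(-88, 145, -97)

i: (-7)·4 - (-15)·(-4) = -28 - 60 = -88
j: (-15)·(-11) - 5·4 = 165 - 20 = 145
k: 5·(-4) - (-7)·(-11) = -20 - 77 = -97
m × n = (-88, 145, -97)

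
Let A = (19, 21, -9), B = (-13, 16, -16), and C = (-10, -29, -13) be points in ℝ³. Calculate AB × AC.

AB = (-32, -5, -7)
AC = (-29, -50, -4)
i: (-5)·(-4) - (-7)·(-50) = 20 - 350 = -330
j: (-7)·(-29) - (-32)·(-4) = 203 - 128 = 75
k: (-32)·(-50) - (-5)·(-29) = 1600 - 145 = 1455
AB × AC = (-330, 75, 1455)

(-330, 75, 1455)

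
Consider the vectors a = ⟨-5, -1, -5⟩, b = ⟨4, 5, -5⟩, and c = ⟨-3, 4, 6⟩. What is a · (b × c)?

b × c:
i: 5·6 - (-5)·4 = 30 - (-20) = 50
j: (-5)·(-3) - 4·6 = 15 - 24 = -9
k: 4·4 - 5·(-3) = 16 - (-15) = 31
b × c = (50, -9, 31)
a · (b × c) = (-5)·50 + (-1)·(-9) + (-5)·31 = -250 + 9 - 155 = -396

-396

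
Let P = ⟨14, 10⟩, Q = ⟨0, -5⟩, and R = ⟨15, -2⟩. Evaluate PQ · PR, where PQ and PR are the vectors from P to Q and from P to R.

PQ = Q − P = (-14, -15)
PR = R − P = (1, -12)
PQ · PR = (-14)·1 + (-15)·(-12) = -14 + 180 = 166

166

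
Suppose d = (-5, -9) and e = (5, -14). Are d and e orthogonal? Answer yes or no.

d · e = (-5)·5 + (-9)·(-14) = -25 + 126 = 101
Nonzero, so the vectors are not orthogonal.

no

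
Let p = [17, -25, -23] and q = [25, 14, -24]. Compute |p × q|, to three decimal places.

1273.869

i: (-25)·(-24) - (-23)·14 = 600 - (-322) = 922
j: (-23)·25 - 17·(-24) = -575 - (-408) = -167
k: 17·14 - (-25)·25 = 238 - (-625) = 863
p × q = (922, -167, 863)
|p × q| = √(922² + (-167)² + 863²) = √1622742 ≈ 1273.8689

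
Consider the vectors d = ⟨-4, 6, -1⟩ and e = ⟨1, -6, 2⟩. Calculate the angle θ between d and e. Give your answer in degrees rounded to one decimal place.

154.3

d · e = (-4)·1 + 6·(-6) + (-1)·2 = -4 - 36 - 2 = -42
|d|² = 16 + 36 + 1 = 53,  |d| = √53 ≈ 7.280110
|e|² = 1 + 36 + 4 = 41,  |e| = √41 ≈ 6.403124
cos θ = -42 / (7.280110 · 6.403124) ≈ -0.90099
θ = arccos(-0.90099) ≈ 154.3°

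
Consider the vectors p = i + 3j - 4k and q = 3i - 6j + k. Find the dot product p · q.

-19

p · q = 1·3 + 3·(-6) + (-4)·1 = 3 - 18 - 4 = -19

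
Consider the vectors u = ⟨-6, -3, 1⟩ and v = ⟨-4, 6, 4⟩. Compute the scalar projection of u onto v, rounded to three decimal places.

u · v = (-6)·(-4) + (-3)·6 + 1·4 = 24 - 18 + 4 = 10
|v| = √(16 + 36 + 16) = √68 ≈ 8.2462
comp_v u = 10 / √68 ≈ 1.213

1.213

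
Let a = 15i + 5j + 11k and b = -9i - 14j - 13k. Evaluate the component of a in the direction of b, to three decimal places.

a · b = 15·(-9) + 5·(-14) + 11·(-13) = -135 - 70 - 143 = -348
|b| = √(81 + 196 + 169) = √446 ≈ 21.1187
comp_b a = -348 / √446 ≈ -16.478

-16.478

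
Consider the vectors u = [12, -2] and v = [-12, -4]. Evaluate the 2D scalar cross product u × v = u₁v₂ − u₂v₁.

12·(-4) - (-2)·(-12) = -48 - 24 = -72

-72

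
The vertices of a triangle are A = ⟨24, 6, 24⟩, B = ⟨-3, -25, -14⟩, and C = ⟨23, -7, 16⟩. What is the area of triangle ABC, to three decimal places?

220.567

AB = (-27, -31, -38),  AC = (-1, -13, -8)
i: (-31)·(-8) - (-38)·(-13) = 248 - 494 = -246
j: (-38)·(-1) - (-27)·(-8) = 38 - 216 = -178
k: (-27)·(-13) - (-31)·(-1) = 351 - 31 = 320
AB × AC = (-246, -178, 320)
|AB × AC| = √194600 ≈ 441.1349
area = ½ · 441.1349 ≈ 220.567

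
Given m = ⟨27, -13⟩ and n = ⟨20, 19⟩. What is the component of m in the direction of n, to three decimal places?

m · n = 27·20 + (-13)·19 = 540 - 247 = 293
|n| = √(400 + 361) = √761 ≈ 27.5862
comp_n m = 293 / √761 ≈ 10.621

10.621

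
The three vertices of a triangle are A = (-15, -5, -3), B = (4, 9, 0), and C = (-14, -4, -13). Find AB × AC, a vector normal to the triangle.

(-143, 193, 5)

AB = (19, 14, 3)
AC = (1, 1, -10)
i: 14·(-10) - 3·1 = -140 - 3 = -143
j: 3·1 - 19·(-10) = 3 - (-190) = 193
k: 19·1 - 14·1 = 19 - 14 = 5
AB × AC = (-143, 193, 5)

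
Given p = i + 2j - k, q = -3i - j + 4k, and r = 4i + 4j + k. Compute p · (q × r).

29

q × r:
i: (-1)·1 - 4·4 = -1 - 16 = -17
j: 4·4 - (-3)·1 = 16 - (-3) = 19
k: (-3)·4 - (-1)·4 = -12 - (-4) = -8
q × r = (-17, 19, -8)
p · (q × r) = 1·(-17) + 2·19 + (-1)·(-8) = -17 + 38 + 8 = 29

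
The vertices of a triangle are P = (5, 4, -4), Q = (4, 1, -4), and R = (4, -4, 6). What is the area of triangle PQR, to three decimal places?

16.008

PQ = (-1, -3, 0),  PR = (-1, -8, 10)
i: (-3)·10 - 0·(-8) = -30 - 0 = -30
j: 0·(-1) - (-1)·10 = 0 - (-10) = 10
k: (-1)·(-8) - (-3)·(-1) = 8 - 3 = 5
PQ × PR = (-30, 10, 5)
|PQ × PR| = √1025 ≈ 32.0156
area = ½ · 32.0156 ≈ 16.008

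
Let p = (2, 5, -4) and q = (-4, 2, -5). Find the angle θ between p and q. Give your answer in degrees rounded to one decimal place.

p · q = 2·(-4) + 5·2 + (-4)·(-5) = -8 + 10 + 20 = 22
|p|² = 4 + 25 + 16 = 45,  |p| = √45 ≈ 6.708204
|q|² = 16 + 4 + 25 = 45,  |q| = √45 ≈ 6.708204
cos θ = 22 / (6.708204 · 6.708204) ≈ 0.48889
θ = arccos(0.48889) ≈ 60.7°

60.7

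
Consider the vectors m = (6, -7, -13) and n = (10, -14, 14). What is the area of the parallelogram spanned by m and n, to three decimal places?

352.693

i: (-7)·14 - (-13)·(-14) = -98 - 182 = -280
j: (-13)·10 - 6·14 = -130 - 84 = -214
k: 6·(-14) - (-7)·10 = -84 - (-70) = -14
m × n = (-280, -214, -14)
|m × n| = √((-280)² + (-214)² + (-14)²) = √124392 ≈ 352.6925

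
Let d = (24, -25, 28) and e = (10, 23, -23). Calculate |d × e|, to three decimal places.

1157.665

i: (-25)·(-23) - 28·23 = 575 - 644 = -69
j: 28·10 - 24·(-23) = 280 - (-552) = 832
k: 24·23 - (-25)·10 = 552 - (-250) = 802
d × e = (-69, 832, 802)
|d × e| = √((-69)² + 832² + 802²) = √1340189 ≈ 1157.6653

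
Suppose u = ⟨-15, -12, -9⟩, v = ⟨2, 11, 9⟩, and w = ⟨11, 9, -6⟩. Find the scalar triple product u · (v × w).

v × w:
i: 11·(-6) - 9·9 = -66 - 81 = -147
j: 9·11 - 2·(-6) = 99 - (-12) = 111
k: 2·9 - 11·11 = 18 - 121 = -103
v × w = (-147, 111, -103)
u · (v × w) = (-15)·(-147) + (-12)·111 + (-9)·(-103) = 2205 - 1332 + 927 = 1800

1800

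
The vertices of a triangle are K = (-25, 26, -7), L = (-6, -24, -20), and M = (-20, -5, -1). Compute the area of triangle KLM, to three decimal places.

400.366

KL = (19, -50, -13),  KM = (5, -31, 6)
i: (-50)·6 - (-13)·(-31) = -300 - 403 = -703
j: (-13)·5 - 19·6 = -65 - 114 = -179
k: 19·(-31) - (-50)·5 = -589 - (-250) = -339
KL × KM = (-703, -179, -339)
|KL × KM| = √641171 ≈ 800.7315
area = ½ · 800.7315 ≈ 400.366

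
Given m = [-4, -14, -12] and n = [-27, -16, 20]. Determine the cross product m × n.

i: (-14)·20 - (-12)·(-16) = -280 - 192 = -472
j: (-12)·(-27) - (-4)·20 = 324 - (-80) = 404
k: (-4)·(-16) - (-14)·(-27) = 64 - 378 = -314
m × n = (-472, 404, -314)

(-472, 404, -314)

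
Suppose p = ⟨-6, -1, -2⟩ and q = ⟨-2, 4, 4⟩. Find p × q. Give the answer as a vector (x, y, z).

i: (-1)·4 - (-2)·4 = -4 - (-8) = 4
j: (-2)·(-2) - (-6)·4 = 4 - (-24) = 28
k: (-6)·4 - (-1)·(-2) = -24 - 2 = -26
p × q = (4, 28, -26)

(4, 28, -26)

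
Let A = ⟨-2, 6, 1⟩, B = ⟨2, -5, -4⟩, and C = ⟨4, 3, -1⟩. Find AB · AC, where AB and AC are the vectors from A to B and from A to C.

67

AB = B − A = (4, -11, -5)
AC = C − A = (6, -3, -2)
AB · AC = 4·6 + (-11)·(-3) + (-5)·(-2) = 24 + 33 + 10 = 67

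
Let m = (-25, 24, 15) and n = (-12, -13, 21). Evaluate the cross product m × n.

(699, 345, 613)

i: 24·21 - 15·(-13) = 504 - (-195) = 699
j: 15·(-12) - (-25)·21 = -180 - (-525) = 345
k: (-25)·(-13) - 24·(-12) = 325 - (-288) = 613
m × n = (699, 345, 613)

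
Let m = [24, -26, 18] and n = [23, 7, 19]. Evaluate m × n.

i: (-26)·19 - 18·7 = -494 - 126 = -620
j: 18·23 - 24·19 = 414 - 456 = -42
k: 24·7 - (-26)·23 = 168 - (-598) = 766
m × n = (-620, -42, 766)

(-620, -42, 766)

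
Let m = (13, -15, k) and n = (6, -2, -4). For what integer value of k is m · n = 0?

27

m · n = 13·6 + (-15)·(-2) + k·(-4) = 108 - 4k
Set equal to 0: -4k = -108, so k = 27.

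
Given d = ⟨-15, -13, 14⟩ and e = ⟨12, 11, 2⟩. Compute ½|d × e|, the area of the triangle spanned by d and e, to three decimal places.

133.870

i: (-13)·2 - 14·11 = -26 - 154 = -180
j: 14·12 - (-15)·2 = 168 - (-30) = 198
k: (-15)·11 - (-13)·12 = -165 - (-156) = -9
d × e = (-180, 198, -9)
|d × e| = √((-180)² + 198² + (-9)²) = √71685 ≈ 267.7405
area = ½ · 267.7405 ≈ 133.870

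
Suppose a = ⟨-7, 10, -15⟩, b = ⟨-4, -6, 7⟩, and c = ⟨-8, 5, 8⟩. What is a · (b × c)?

1361

b × c:
i: (-6)·8 - 7·5 = -48 - 35 = -83
j: 7·(-8) - (-4)·8 = -56 - (-32) = -24
k: (-4)·5 - (-6)·(-8) = -20 - 48 = -68
b × c = (-83, -24, -68)
a · (b × c) = (-7)·(-83) + 10·(-24) + (-15)·(-68) = 581 - 240 + 1020 = 1361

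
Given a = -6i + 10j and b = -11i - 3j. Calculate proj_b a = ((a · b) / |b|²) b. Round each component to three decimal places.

a · b = (-6)·(-11) + 10·(-3) = 66 - 30 = 36
|b|² = 121 + 9 = 130
proj_b a = (36/130) · (-11, -3) ≈ (-3.046, -0.831)

(-3.046, -0.831)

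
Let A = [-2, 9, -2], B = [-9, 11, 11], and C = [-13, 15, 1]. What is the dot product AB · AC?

AB = B − A = (-7, 2, 13)
AC = C − A = (-11, 6, 3)
AB · AC = (-7)·(-11) + 2·6 + 13·3 = 77 + 12 + 39 = 128

128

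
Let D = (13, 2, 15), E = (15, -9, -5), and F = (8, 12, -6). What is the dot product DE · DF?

DE = E − D = (2, -11, -20)
DF = F − D = (-5, 10, -21)
DE · DF = 2·(-5) + (-11)·10 + (-20)·(-21) = -10 - 110 + 420 = 300

300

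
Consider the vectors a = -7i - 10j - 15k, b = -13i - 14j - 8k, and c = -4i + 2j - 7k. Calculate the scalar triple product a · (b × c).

b × c:
i: (-14)·(-7) - (-8)·2 = 98 - (-16) = 114
j: (-8)·(-4) - (-13)·(-7) = 32 - 91 = -59
k: (-13)·2 - (-14)·(-4) = -26 - 56 = -82
b × c = (114, -59, -82)
a · (b × c) = (-7)·114 + (-10)·(-59) + (-15)·(-82) = -798 + 590 + 1230 = 1022

1022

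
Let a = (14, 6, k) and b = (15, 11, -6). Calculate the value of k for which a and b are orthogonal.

a · b = 14·15 + 6·11 + k·(-6) = 276 - 6k
Set equal to 0: -6k = -276, so k = 46.

46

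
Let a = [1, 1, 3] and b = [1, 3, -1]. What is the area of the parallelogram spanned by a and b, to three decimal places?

10.954

i: 1·(-1) - 3·3 = -1 - 9 = -10
j: 3·1 - 1·(-1) = 3 - (-1) = 4
k: 1·3 - 1·1 = 3 - 1 = 2
a × b = (-10, 4, 2)
|a × b| = √((-10)² + 4² + 2²) = √120 ≈ 10.9545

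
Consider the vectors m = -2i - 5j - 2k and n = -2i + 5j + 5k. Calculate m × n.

(-15, 14, -20)

i: (-5)·5 - (-2)·5 = -25 - (-10) = -15
j: (-2)·(-2) - (-2)·5 = 4 - (-10) = 14
k: (-2)·5 - (-5)·(-2) = -10 - 10 = -20
m × n = (-15, 14, -20)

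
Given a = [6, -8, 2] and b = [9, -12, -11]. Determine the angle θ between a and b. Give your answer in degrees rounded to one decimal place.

47.6

a · b = 6·9 + (-8)·(-12) + 2·(-11) = 54 + 96 - 22 = 128
|a|² = 36 + 64 + 4 = 104,  |a| = √104 ≈ 10.198039
|b|² = 81 + 144 + 121 = 346,  |b| = √346 ≈ 18.601075
cos θ = 128 / (10.198039 · 18.601075) ≈ 0.67477
θ = arccos(0.67477) ≈ 47.6°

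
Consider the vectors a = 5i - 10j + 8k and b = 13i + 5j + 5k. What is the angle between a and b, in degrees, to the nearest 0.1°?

74.3

a · b = 5·13 + (-10)·5 + 8·5 = 65 - 50 + 40 = 55
|a|² = 25 + 100 + 64 = 189,  |a| = √189 ≈ 13.747727
|b|² = 169 + 25 + 25 = 219,  |b| = √219 ≈ 14.798649
cos θ = 55 / (13.747727 · 14.798649) ≈ 0.27034
θ = arccos(0.27034) ≈ 74.3°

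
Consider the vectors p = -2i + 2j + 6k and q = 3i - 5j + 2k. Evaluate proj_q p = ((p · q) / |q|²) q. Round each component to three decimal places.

(-0.316, 0.526, -0.211)

p · q = (-2)·3 + 2·(-5) + 6·2 = -6 - 10 + 12 = -4
|q|² = 9 + 25 + 4 = 38
proj_q p = (-4/38) · (3, -5, 2) ≈ (-0.316, 0.526, -0.211)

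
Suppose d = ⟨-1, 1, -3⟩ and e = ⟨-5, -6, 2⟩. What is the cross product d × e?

i: 1·2 - (-3)·(-6) = 2 - 18 = -16
j: (-3)·(-5) - (-1)·2 = 15 - (-2) = 17
k: (-1)·(-6) - 1·(-5) = 6 - (-5) = 11
d × e = (-16, 17, 11)

(-16, 17, 11)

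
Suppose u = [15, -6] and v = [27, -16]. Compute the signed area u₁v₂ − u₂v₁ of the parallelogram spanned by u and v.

-78

15·(-16) - (-6)·27 = -240 - (-162) = -78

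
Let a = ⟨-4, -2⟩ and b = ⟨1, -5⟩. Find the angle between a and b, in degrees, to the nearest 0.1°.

74.7

a · b = (-4)·1 + (-2)·(-5) = -4 + 10 = 6
|a|² = 16 + 4 = 20,  |a| = √20 ≈ 4.472136
|b|² = 1 + 25 = 26,  |b| = √26 ≈ 5.099020
cos θ = 6 / (4.472136 · 5.099020) ≈ 0.26312
θ = arccos(0.26312) ≈ 74.7°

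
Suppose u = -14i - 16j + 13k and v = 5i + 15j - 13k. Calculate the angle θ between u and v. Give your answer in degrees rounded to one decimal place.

u · v = (-14)·5 + (-16)·15 + 13·(-13) = -70 - 240 - 169 = -479
|u|² = 196 + 256 + 169 = 621,  |u| = √621 ≈ 24.919872
|v|² = 25 + 225 + 169 = 419,  |v| = √419 ≈ 20.469489
cos θ = -479 / (24.919872 · 20.469489) ≈ -0.93904
θ = arccos(-0.93904) ≈ 159.9°

159.9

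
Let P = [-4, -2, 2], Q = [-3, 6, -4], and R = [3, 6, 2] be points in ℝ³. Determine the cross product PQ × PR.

PQ = (1, 8, -6)
PR = (7, 8, 0)
i: 8·0 - (-6)·8 = 0 - (-48) = 48
j: (-6)·7 - 1·0 = -42 - 0 = -42
k: 1·8 - 8·7 = 8 - 56 = -48
PQ × PR = (48, -42, -48)

(48, -42, -48)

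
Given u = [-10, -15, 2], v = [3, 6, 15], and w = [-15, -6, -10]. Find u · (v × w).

v × w:
i: 6·(-10) - 15·(-6) = -60 - (-90) = 30
j: 15·(-15) - 3·(-10) = -225 - (-30) = -195
k: 3·(-6) - 6·(-15) = -18 - (-90) = 72
v × w = (30, -195, 72)
u · (v × w) = (-10)·30 + (-15)·(-195) + 2·72 = -300 + 2925 + 144 = 2769

2769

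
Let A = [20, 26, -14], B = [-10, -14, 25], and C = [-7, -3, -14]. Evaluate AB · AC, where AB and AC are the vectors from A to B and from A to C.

1970

AB = B − A = (-30, -40, 39)
AC = C − A = (-27, -29, 0)
AB · AC = (-30)·(-27) + (-40)·(-29) + 39·0 = 810 + 1160 + 0 = 1970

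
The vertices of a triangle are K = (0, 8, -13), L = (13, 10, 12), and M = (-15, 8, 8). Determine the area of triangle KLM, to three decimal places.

325.026

KL = (13, 2, 25),  KM = (-15, 0, 21)
i: 2·21 - 25·0 = 42 - 0 = 42
j: 25·(-15) - 13·21 = -375 - 273 = -648
k: 13·0 - 2·(-15) = 0 - (-30) = 30
KL × KM = (42, -648, 30)
|KL × KM| = √422568 ≈ 650.0523
area = ½ · 650.0523 ≈ 325.026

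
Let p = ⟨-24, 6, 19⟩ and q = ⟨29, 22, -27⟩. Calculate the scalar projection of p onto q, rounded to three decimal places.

p · q = (-24)·29 + 6·22 + 19·(-27) = -696 + 132 - 513 = -1077
|q| = √(841 + 484 + 729) = √2054 ≈ 45.3211
comp_q p = -1077 / √2054 ≈ -23.764

-23.764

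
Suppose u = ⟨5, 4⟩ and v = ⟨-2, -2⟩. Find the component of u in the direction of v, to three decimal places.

u · v = 5·(-2) + 4·(-2) = -10 - 8 = -18
|v| = √(4 + 4) = √8 ≈ 2.8284
comp_v u = -18 / √8 ≈ -6.364

-6.364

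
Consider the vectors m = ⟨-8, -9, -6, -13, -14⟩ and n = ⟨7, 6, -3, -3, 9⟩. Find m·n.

m · n = (-8)·7 + (-9)·6 + (-6)·(-3) + (-13)·(-3) + (-14)·9 = -56 - 54 + 18 + 39 - 126 = -179

-179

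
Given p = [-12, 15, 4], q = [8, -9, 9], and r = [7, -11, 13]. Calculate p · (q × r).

-499

q × r:
i: (-9)·13 - 9·(-11) = -117 - (-99) = -18
j: 9·7 - 8·13 = 63 - 104 = -41
k: 8·(-11) - (-9)·7 = -88 - (-63) = -25
q × r = (-18, -41, -25)
p · (q × r) = (-12)·(-18) + 15·(-41) + 4·(-25) = 216 - 615 - 100 = -499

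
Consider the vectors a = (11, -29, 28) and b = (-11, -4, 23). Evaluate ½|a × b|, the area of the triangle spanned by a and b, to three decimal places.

434.314

i: (-29)·23 - 28·(-4) = -667 - (-112) = -555
j: 28·(-11) - 11·23 = -308 - 253 = -561
k: 11·(-4) - (-29)·(-11) = -44 - 319 = -363
a × b = (-555, -561, -363)
|a × b| = √((-555)² + (-561)² + (-363)²) = √754515 ≈ 868.6282
area = ½ · 868.6282 ≈ 434.314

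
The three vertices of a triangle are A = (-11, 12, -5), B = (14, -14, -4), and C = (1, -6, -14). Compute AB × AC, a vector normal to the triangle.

AB = (25, -26, 1)
AC = (12, -18, -9)
i: (-26)·(-9) - 1·(-18) = 234 - (-18) = 252
j: 1·12 - 25·(-9) = 12 - (-225) = 237
k: 25·(-18) - (-26)·12 = -450 - (-312) = -138
AB × AC = (252, 237, -138)

(252, 237, -138)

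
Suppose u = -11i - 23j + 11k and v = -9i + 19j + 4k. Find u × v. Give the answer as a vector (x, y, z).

i: (-23)·4 - 11·19 = -92 - 209 = -301
j: 11·(-9) - (-11)·4 = -99 - (-44) = -55
k: (-11)·19 - (-23)·(-9) = -209 - 207 = -416
u × v = (-301, -55, -416)

(-301, -55, -416)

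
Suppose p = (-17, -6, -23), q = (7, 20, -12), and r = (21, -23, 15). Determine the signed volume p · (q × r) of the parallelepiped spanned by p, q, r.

q × r:
i: 20·15 - (-12)·(-23) = 300 - 276 = 24
j: (-12)·21 - 7·15 = -252 - 105 = -357
k: 7·(-23) - 20·21 = -161 - 420 = -581
q × r = (24, -357, -581)
p · (q × r) = (-17)·24 + (-6)·(-357) + (-23)·(-581) = -408 + 2142 + 13363 = 15097

15097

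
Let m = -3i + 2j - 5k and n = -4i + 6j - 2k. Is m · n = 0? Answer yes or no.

no

m · n = (-3)·(-4) + 2·6 + (-5)·(-2) = 12 + 12 + 10 = 34
Nonzero, so the vectors are not orthogonal.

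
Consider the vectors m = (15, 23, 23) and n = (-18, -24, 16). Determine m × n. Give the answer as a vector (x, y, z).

(920, -654, 54)

i: 23·16 - 23·(-24) = 368 - (-552) = 920
j: 23·(-18) - 15·16 = -414 - 240 = -654
k: 15·(-24) - 23·(-18) = -360 - (-414) = 54
m × n = (920, -654, 54)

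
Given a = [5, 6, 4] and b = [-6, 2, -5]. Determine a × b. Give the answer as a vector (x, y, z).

i: 6·(-5) - 4·2 = -30 - 8 = -38
j: 4·(-6) - 5·(-5) = -24 - (-25) = 1
k: 5·2 - 6·(-6) = 10 - (-36) = 46
a × b = (-38, 1, 46)

(-38, 1, 46)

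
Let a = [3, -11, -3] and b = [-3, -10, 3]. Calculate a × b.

i: (-11)·3 - (-3)·(-10) = -33 - 30 = -63
j: (-3)·(-3) - 3·3 = 9 - 9 = 0
k: 3·(-10) - (-11)·(-3) = -30 - 33 = -63
a × b = (-63, 0, -63)

(-63, 0, -63)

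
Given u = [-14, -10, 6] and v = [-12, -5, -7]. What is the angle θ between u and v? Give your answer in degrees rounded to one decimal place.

u · v = (-14)·(-12) + (-10)·(-5) + 6·(-7) = 168 + 50 - 42 = 176
|u|² = 196 + 100 + 36 = 332,  |u| = √332 ≈ 18.220867
|v|² = 144 + 25 + 49 = 218,  |v| = √218 ≈ 14.764823
cos θ = 176 / (18.220867 · 14.764823) ≈ 0.65421
θ = arccos(0.65421) ≈ 49.1°

49.1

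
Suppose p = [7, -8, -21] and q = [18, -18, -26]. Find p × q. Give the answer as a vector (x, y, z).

(-170, -196, 18)

i: (-8)·(-26) - (-21)·(-18) = 208 - 378 = -170
j: (-21)·18 - 7·(-26) = -378 - (-182) = -196
k: 7·(-18) - (-8)·18 = -126 - (-144) = 18
p × q = (-170, -196, 18)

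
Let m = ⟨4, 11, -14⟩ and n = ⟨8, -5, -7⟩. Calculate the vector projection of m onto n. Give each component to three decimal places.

m · n = 4·8 + 11·(-5) + (-14)·(-7) = 32 - 55 + 98 = 75
|n|² = 64 + 25 + 49 = 138
proj_n m = (75/138) · (8, -5, -7) ≈ (4.348, -2.717, -3.804)

(4.348, -2.717, -3.804)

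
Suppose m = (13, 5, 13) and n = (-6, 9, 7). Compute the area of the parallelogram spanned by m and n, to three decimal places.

238.525

i: 5·7 - 13·9 = 35 - 117 = -82
j: 13·(-6) - 13·7 = -78 - 91 = -169
k: 13·9 - 5·(-6) = 117 - (-30) = 147
m × n = (-82, -169, 147)
|m × n| = √((-82)² + (-169)² + 147²) = √56894 ≈ 238.5246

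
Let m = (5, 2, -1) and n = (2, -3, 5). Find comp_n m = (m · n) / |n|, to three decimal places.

m · n = 5·2 + 2·(-3) + (-1)·5 = 10 - 6 - 5 = -1
|n| = √(4 + 9 + 25) = √38 ≈ 6.1644
comp_n m = -1 / √38 ≈ -0.162

-0.162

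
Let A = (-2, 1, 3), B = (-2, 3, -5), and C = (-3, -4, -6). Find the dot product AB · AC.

62

AB = B − A = (0, 2, -8)
AC = C − A = (-1, -5, -9)
AB · AC = 0·(-1) + 2·(-5) + (-8)·(-9) = 0 - 10 + 72 = 62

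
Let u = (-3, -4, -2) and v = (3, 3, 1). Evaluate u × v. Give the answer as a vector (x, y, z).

i: (-4)·1 - (-2)·3 = -4 - (-6) = 2
j: (-2)·3 - (-3)·1 = -6 - (-3) = -3
k: (-3)·3 - (-4)·3 = -9 - (-12) = 3
u × v = (2, -3, 3)

(2, -3, 3)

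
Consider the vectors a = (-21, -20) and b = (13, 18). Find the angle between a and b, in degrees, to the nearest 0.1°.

a · b = (-21)·13 + (-20)·18 = -273 - 360 = -633
|a|² = 441 + 400 = 841,  |a| = √841 ≈ 29.000000
|b|² = 169 + 324 = 493,  |b| = √493 ≈ 22.203603
cos θ = -633 / (29.000000 · 22.203603) ≈ -0.98307
θ = arccos(-0.98307) ≈ 169.4°

169.4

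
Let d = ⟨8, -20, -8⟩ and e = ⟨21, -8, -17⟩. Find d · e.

d · e = 8·21 + (-20)·(-8) + (-8)·(-17) = 168 + 160 + 136 = 464

464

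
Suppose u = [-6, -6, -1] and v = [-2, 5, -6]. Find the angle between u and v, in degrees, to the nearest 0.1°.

100.0

u · v = (-6)·(-2) + (-6)·5 + (-1)·(-6) = 12 - 30 + 6 = -12
|u|² = 36 + 36 + 1 = 73,  |u| = √73 ≈ 8.544004
|v|² = 4 + 25 + 36 = 65,  |v| = √65 ≈ 8.062258
cos θ = -12 / (8.544004 · 8.062258) ≈ -0.17421
θ = arccos(-0.17421) ≈ 100.0°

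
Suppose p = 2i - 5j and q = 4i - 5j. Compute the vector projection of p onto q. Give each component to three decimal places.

(3.220, -4.024)

p · q = 2·4 + (-5)·(-5) = 8 + 25 = 33
|q|² = 16 + 25 = 41
proj_q p = (33/41) · (4, -5) ≈ (3.220, -4.024)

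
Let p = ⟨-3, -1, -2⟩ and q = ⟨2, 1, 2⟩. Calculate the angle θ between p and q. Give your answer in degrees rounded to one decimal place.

p · q = (-3)·2 + (-1)·1 + (-2)·2 = -6 - 1 - 4 = -11
|p|² = 9 + 1 + 4 = 14,  |p| = √14 ≈ 3.741657
|q|² = 4 + 1 + 4 = 9,  |q| = √9 ≈ 3.000000
cos θ = -11 / (3.741657 · 3.000000) ≈ -0.97996
θ = arccos(-0.97996) ≈ 168.5°

168.5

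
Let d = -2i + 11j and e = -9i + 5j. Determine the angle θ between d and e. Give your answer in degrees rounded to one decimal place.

d · e = (-2)·(-9) + 11·5 = 18 + 55 = 73
|d|² = 4 + 121 = 125,  |d| = √125 ≈ 11.180340
|e|² = 81 + 25 = 106,  |e| = √106 ≈ 10.295630
cos θ = 73 / (11.180340 · 10.295630) ≈ 0.63418
θ = arccos(0.63418) ≈ 50.6°

50.6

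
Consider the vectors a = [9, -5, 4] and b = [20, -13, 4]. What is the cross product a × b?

(32, 44, -17)

i: (-5)·4 - 4·(-13) = -20 - (-52) = 32
j: 4·20 - 9·4 = 80 - 36 = 44
k: 9·(-13) - (-5)·20 = -117 - (-100) = -17
a × b = (32, 44, -17)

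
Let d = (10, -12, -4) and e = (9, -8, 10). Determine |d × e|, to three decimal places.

205.874

i: (-12)·10 - (-4)·(-8) = -120 - 32 = -152
j: (-4)·9 - 10·10 = -36 - 100 = -136
k: 10·(-8) - (-12)·9 = -80 - (-108) = 28
d × e = (-152, -136, 28)
|d × e| = √((-152)² + (-136)² + 28²) = √42384 ≈ 205.8737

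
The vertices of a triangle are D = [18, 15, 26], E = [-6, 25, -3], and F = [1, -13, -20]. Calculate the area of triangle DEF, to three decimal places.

821.625

DE = (-24, 10, -29),  DF = (-17, -28, -46)
i: 10·(-46) - (-29)·(-28) = -460 - 812 = -1272
j: (-29)·(-17) - (-24)·(-46) = 493 - 1104 = -611
k: (-24)·(-28) - 10·(-17) = 672 - (-170) = 842
DE × DF = (-1272, -611, 842)
|DE × DF| = √2700269 ≈ 1643.2495
area = ½ · 1643.2495 ≈ 821.625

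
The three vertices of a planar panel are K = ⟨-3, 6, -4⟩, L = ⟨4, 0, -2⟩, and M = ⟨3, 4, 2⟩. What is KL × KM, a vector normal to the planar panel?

KL = (7, -6, 2)
KM = (6, -2, 6)
i: (-6)·6 - 2·(-2) = -36 - (-4) = -32
j: 2·6 - 7·6 = 12 - 42 = -30
k: 7·(-2) - (-6)·6 = -14 - (-36) = 22
KL × KM = (-32, -30, 22)

(-32, -30, 22)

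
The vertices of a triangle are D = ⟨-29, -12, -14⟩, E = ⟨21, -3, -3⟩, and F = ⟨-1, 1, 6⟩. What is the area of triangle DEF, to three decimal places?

399.574

DE = (50, 9, 11),  DF = (28, 13, 20)
i: 9·20 - 11·13 = 180 - 143 = 37
j: 11·28 - 50·20 = 308 - 1000 = -692
k: 50·13 - 9·28 = 650 - 252 = 398
DE × DF = (37, -692, 398)
|DE × DF| = √638637 ≈ 799.1477
area = ½ · 799.1477 ≈ 399.574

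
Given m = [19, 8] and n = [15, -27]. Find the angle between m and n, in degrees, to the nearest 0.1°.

83.8

m · n = 19·15 + 8·(-27) = 285 - 216 = 69
|m|² = 361 + 64 = 425,  |m| = √425 ≈ 20.615528
|n|² = 225 + 729 = 954,  |n| = √954 ≈ 30.886890
cos θ = 69 / (20.615528 · 30.886890) ≈ 0.10836
θ = arccos(0.10836) ≈ 83.8°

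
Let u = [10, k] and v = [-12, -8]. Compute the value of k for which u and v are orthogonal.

-15

u · v = 10·(-12) + k·(-8) = -120 - 8k
Set equal to 0: -8k = 120, so k = -15.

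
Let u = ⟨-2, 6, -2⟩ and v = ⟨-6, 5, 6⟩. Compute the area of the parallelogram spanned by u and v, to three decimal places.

i: 6·6 - (-2)·5 = 36 - (-10) = 46
j: (-2)·(-6) - (-2)·6 = 12 - (-12) = 24
k: (-2)·5 - 6·(-6) = -10 - (-36) = 26
u × v = (46, 24, 26)
|u × v| = √(46² + 24² + 26²) = √3368 ≈ 58.0345

58.034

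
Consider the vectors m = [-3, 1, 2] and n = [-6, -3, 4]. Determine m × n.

i: 1·4 - 2·(-3) = 4 - (-6) = 10
j: 2·(-6) - (-3)·4 = -12 - (-12) = 0
k: (-3)·(-3) - 1·(-6) = 9 - (-6) = 15
m × n = (10, 0, 15)

(10, 0, 15)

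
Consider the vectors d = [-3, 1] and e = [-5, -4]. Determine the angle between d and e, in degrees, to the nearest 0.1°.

d · e = (-3)·(-5) + 1·(-4) = 15 - 4 = 11
|d|² = 9 + 1 = 10,  |d| = √10 ≈ 3.162278
|e|² = 25 + 16 = 41,  |e| = √41 ≈ 6.403124
cos θ = 11 / (3.162278 · 6.403124) ≈ 0.54325
θ = arccos(0.54325) ≈ 57.1°

57.1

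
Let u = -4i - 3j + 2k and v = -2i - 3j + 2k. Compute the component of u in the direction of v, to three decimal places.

u · v = (-4)·(-2) + (-3)·(-3) + 2·2 = 8 + 9 + 4 = 21
|v| = √(4 + 9 + 4) = √17 ≈ 4.1231
comp_v u = 21 / √17 ≈ 5.093

5.093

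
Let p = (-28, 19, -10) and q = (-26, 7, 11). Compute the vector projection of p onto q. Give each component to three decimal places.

p · q = (-28)·(-26) + 19·7 + (-10)·11 = 728 + 133 - 110 = 751
|q|² = 676 + 49 + 121 = 846
proj_q p = (751/846) · (-26, 7, 11) ≈ (-23.080, 6.214, 9.765)

(-23.080, 6.214, 9.765)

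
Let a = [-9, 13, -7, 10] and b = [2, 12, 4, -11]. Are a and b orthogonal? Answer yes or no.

a · b = (-9)·2 + 13·12 + (-7)·4 + 10·(-11) = -18 + 156 - 28 - 110 = 0
Zero, so the vectors are orthogonal.

yes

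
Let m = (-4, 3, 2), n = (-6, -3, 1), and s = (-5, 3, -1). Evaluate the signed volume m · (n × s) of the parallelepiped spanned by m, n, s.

n × s:
i: (-3)·(-1) - 1·3 = 3 - 3 = 0
j: 1·(-5) - (-6)·(-1) = -5 - 6 = -11
k: (-6)·3 - (-3)·(-5) = -18 - 15 = -33
n × s = (0, -11, -33)
m · (n × s) = (-4)·0 + 3·(-11) + 2·(-33) = 0 - 33 - 66 = -99

-99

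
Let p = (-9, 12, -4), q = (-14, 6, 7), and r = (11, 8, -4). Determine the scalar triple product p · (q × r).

q × r:
i: 6·(-4) - 7·8 = -24 - 56 = -80
j: 7·11 - (-14)·(-4) = 77 - 56 = 21
k: (-14)·8 - 6·11 = -112 - 66 = -178
q × r = (-80, 21, -178)
p · (q × r) = (-9)·(-80) + 12·21 + (-4)·(-178) = 720 + 252 + 712 = 1684

1684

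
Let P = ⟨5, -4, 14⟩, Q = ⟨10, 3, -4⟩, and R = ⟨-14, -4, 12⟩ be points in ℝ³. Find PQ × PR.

PQ = (5, 7, -18)
PR = (-19, 0, -2)
i: 7·(-2) - (-18)·0 = -14 - 0 = -14
j: (-18)·(-19) - 5·(-2) = 342 - (-10) = 352
k: 5·0 - 7·(-19) = 0 - (-133) = 133
PQ × PR = (-14, 352, 133)

(-14, 352, 133)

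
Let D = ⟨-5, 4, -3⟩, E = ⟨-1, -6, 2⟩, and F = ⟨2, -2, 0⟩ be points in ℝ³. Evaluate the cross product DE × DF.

(0, 23, 46)

DE = (4, -10, 5)
DF = (7, -6, 3)
i: (-10)·3 - 5·(-6) = -30 - (-30) = 0
j: 5·7 - 4·3 = 35 - 12 = 23
k: 4·(-6) - (-10)·7 = -24 - (-70) = 46
DE × DF = (0, 23, 46)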